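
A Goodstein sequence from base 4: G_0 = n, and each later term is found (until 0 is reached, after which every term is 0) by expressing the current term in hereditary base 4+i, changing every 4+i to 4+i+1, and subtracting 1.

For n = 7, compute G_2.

[0] 7 ≡ 4 + 3 (base 4). Lift 5: 8. −1: 7.
[1] 7 ≡ 5 + 2 (base 5). Lift 6: 8. −1: 7.
[2] 7 ≡ 6 + 1 (base 6). Lift 7: 8. −1: 7.

7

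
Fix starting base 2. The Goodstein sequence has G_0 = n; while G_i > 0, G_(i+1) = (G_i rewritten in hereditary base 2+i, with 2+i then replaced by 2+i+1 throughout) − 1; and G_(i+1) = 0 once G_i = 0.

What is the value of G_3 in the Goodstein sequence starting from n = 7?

(0) 7|_2 = 2^2 + 2 + 1 ↦ 3^3 + 3 + 1|_3 = 31 ⇒ 30
(1) 30|_3 = 3^3 + 3 ↦ 4^4 + 4|_4 = 260 ⇒ 259
(2) 259|_4 = 4^4 + 3 ↦ 5^5 + 3|_5 = 3128 ⇒ 3127
(3) 3127|_5 = 5^5 + 2 ↦ 6^6 + 2|_6 = 46658 ⇒ 46657

3127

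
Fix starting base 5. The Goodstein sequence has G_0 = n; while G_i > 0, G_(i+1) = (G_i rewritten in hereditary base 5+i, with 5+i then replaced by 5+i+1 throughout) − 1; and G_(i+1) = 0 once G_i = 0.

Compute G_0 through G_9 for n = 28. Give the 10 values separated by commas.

28, 38, 50, 64, 80, 87, 94, 101, 108, 115

step 0: 28 = 5^2 + 3; sub 6 for 5: 6^2 + 3; = 39; G_1 = 39−1 = 38
step 1: 38 = 6^2 + 2; sub 7 for 6: 7^2 + 2; = 51; G_2 = 51−1 = 50
step 2: 50 = 7^2 + 1; sub 8 for 7: 8^2 + 1; = 65; G_3 = 65−1 = 64
step 3: 64 = 8^2; sub 9 for 8: 9^2; = 81; G_4 = 81−1 = 80
step 4: 80 = 8·9 + 8; sub 10 for 9: 8·10 + 8; = 88; G_5 = 88−1 = 87
step 5: 87 = 8·10 + 7; sub 11 for 10: 8·11 + 7; = 95; G_6 = 95−1 = 94
step 6: 94 = 8·11 + 6; sub 12 for 11: 8·12 + 6; = 102; G_7 = 102−1 = 101
step 7: 101 = 8·12 + 5; sub 13 for 12: 8·13 + 5; = 109; G_8 = 109−1 = 108
step 8: 108 = 8·13 + 4; sub 14 for 13: 8·14 + 4; = 116; G_9 = 116−1 = 115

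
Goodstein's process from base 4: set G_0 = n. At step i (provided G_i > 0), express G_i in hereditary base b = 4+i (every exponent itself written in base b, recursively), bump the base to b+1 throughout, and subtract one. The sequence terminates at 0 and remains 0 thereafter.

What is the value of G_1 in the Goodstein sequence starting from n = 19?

G_0=19  [base 4] 4^2 + 3  →[4↦5]→  5^2 + 3 = 28  −1 ⇒ G_1=27
G_1=27  [base 5] 5^2 + 2  →[5↦6]→  6^2 + 2 = 38  −1 ⇒ G_2=37

27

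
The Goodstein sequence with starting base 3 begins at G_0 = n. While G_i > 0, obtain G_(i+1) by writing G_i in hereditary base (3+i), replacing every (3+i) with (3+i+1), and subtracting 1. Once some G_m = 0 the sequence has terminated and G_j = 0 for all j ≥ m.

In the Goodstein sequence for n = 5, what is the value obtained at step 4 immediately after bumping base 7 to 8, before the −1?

step 0: 5 = 3 + 2; sub 4 for 3: 4 + 2; = 6; G_1 = 6−1 = 5
step 1: 5 = 4 + 1; sub 5 for 4: 5 + 1; = 6; G_2 = 6−1 = 5
step 2: 5 = 5; sub 6 for 5: 6; = 6; G_3 = 6−1 = 5
step 3: 5 = 5; sub 7 for 6: 5; = 5; G_4 = 5−1 = 4
step 4: 4 = 4; sub 8 for 7: 4; = 4; G_5 = 4−1 = 3

4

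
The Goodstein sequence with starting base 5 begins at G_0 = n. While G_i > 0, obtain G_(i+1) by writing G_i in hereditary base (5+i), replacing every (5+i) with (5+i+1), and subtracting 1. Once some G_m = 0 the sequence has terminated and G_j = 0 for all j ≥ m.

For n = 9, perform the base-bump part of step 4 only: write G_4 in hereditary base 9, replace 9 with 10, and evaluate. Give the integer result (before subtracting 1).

10

step 0: 9 = 5 + 4; sub 6 for 5: 6 + 4; = 10; G_1 = 10−1 = 9
step 1: 9 = 6 + 3; sub 7 for 6: 7 + 3; = 10; G_2 = 10−1 = 9
step 2: 9 = 7 + 2; sub 8 for 7: 8 + 2; = 10; G_3 = 10−1 = 9
step 3: 9 = 8 + 1; sub 9 for 8: 9 + 1; = 10; G_4 = 10−1 = 9
step 4: 9 = 9; sub 10 for 9: 10; = 10; G_5 = 10−1 = 9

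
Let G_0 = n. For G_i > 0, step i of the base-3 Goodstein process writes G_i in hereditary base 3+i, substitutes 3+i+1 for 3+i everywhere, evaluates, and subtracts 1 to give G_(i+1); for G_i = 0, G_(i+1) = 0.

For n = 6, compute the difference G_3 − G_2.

0

G_0=6  [base 3] 2·3  →[3↦4]→  2·4 = 8  −1 ⇒ G_1=7
G_1=7  [base 4] 4 + 3  →[4↦5]→  5 + 3 = 8  −1 ⇒ G_2=7
G_2=7  [base 5] 5 + 2  →[5↦6]→  6 + 2 = 8  −1 ⇒ G_3=7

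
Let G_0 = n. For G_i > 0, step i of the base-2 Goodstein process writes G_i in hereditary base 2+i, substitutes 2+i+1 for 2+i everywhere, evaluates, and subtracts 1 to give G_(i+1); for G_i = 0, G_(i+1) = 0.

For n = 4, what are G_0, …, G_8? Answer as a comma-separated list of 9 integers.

4, 26, 41, 60, 83, 109, 139, 173, 211

G_0 = 4. HB_2(4) = 2^2. Bump = 27. G_1 = 26.
G_1 = 26. HB_3(26) = 2·3^2 + 2·3 + 2. Bump = 42. G_2 = 41.
G_2 = 41. HB_4(41) = 2·4^2 + 2·4 + 1. Bump = 61. G_3 = 60.
G_3 = 60. HB_5(60) = 2·5^2 + 2·5. Bump = 84. G_4 = 83.
G_4 = 83. HB_6(83) = 2·6^2 + 6 + 5. Bump = 110. G_5 = 109.
G_5 = 109. HB_7(109) = 2·7^2 + 7 + 4. Bump = 140. G_6 = 139.
G_6 = 139. HB_8(139) = 2·8^2 + 8 + 3. Bump = 174. G_7 = 173.
G_7 = 173. HB_9(173) = 2·9^2 + 9 + 2. Bump = 212. G_8 = 211.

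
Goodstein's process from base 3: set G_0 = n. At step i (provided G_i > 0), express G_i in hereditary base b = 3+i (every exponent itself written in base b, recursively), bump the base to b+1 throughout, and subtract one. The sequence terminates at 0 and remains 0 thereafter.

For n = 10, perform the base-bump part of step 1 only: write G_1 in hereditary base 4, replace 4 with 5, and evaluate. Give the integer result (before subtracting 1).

G_0=10  [base 3] 3^2 + 1  →[3↦4]→  4^2 + 1 = 17  −1 ⇒ G_1=16
G_1=16  [base 4] 4^2  →[4↦5]→  5^2 = 25  −1 ⇒ G_2=24

25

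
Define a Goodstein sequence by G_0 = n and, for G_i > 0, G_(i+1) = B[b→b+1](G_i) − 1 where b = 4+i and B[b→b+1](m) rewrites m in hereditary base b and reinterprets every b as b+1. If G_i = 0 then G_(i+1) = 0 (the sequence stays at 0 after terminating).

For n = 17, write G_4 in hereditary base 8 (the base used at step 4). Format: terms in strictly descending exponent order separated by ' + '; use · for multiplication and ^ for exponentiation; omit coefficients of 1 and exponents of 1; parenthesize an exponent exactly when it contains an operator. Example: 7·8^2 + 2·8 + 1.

(0) 17|_4 = 4^2 + 1 ↦ 5^2 + 1|_5 = 26 ⇒ 25
(1) 25|_5 = 5^2 ↦ 6^2|_6 = 36 ⇒ 35
(2) 35|_6 = 5·6 + 5 ↦ 5·7 + 5|_7 = 40 ⇒ 39
(3) 39|_7 = 5·7 + 4 ↦ 5·8 + 4|_8 = 44 ⇒ 43
(4) 43|_8 = 5·8 + 3 ↦ 5·9 + 3|_9 = 48 ⇒ 47

5·8 + 3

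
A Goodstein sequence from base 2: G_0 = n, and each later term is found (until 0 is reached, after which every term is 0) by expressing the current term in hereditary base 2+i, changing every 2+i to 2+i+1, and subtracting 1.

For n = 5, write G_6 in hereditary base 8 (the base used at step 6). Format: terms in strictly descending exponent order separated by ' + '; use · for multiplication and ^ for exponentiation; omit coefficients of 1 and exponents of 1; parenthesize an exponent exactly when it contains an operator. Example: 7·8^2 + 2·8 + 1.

3·8^3 + 3·8^2 + 2·8 + 7

5 —HB2→ 2^2 + 1 —bump→ 3^3 + 1 = 28 —(−1)→ 27
27 —HB3→ 3^3 —bump→ 4^4 = 256 —(−1)→ 255
255 —HB4→ 3·4^3 + 3·4^2 + 3·4 + 3 —bump→ 3·5^3 + 3·5^2 + 3·5 + 3 = 468 —(−1)→ 467
467 —HB5→ 3·5^3 + 3·5^2 + 3·5 + 2 —bump→ 3·6^3 + 3·6^2 + 3·6 + 2 = 776 —(−1)→ 775
775 —HB6→ 3·6^3 + 3·6^2 + 3·6 + 1 —bump→ 3·7^3 + 3·7^2 + 3·7 + 1 = 1198 —(−1)→ 1197
1197 —HB7→ 3·7^3 + 3·7^2 + 3·7 —bump→ 3·8^3 + 3·8^2 + 3·8 = 1752 —(−1)→ 1751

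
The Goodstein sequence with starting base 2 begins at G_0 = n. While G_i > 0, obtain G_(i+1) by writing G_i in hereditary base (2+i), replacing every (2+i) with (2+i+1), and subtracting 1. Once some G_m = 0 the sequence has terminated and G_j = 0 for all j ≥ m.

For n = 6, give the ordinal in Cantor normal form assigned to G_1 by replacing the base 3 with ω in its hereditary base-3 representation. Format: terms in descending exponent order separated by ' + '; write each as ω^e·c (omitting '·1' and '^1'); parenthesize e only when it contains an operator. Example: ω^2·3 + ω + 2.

[0] 6 ≡ 2^2 + 2 (base 2). Lift 3: 30. −1: 29.
[1] 29 ≡ 3^3 + 2 (base 3). Lift 4: 258. −1: 257.

ω^ω + 2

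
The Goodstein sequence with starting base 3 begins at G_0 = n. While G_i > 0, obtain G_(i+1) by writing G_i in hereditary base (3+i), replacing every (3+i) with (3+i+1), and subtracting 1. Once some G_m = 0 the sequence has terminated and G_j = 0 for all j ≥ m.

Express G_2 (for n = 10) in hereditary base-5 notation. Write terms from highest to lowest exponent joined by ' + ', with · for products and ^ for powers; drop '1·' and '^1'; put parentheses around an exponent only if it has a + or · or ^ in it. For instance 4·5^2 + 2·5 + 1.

4·5 + 4

G_0=10  [base 3] 3^2 + 1  →[3↦4]→  4^2 + 1 = 17  −1 ⇒ G_1=16
G_1=16  [base 4] 4^2  →[4↦5]→  5^2 = 25  −1 ⇒ G_2=24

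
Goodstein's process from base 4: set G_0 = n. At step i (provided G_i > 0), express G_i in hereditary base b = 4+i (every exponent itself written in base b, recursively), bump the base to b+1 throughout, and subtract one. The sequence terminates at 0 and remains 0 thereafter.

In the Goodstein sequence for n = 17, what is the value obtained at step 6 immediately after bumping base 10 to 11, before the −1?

56

i=0: 17 = 4^2 + 1 (b=4); 4→5: 5^2 + 1 = 26; 26−1 = 25
i=1: 25 = 5^2 (b=5); 5→6: 6^2 = 36; 36−1 = 35
i=2: 35 = 5·6 + 5 (b=6); 6→7: 5·7 + 5 = 40; 40−1 = 39
i=3: 39 = 5·7 + 4 (b=7); 7→8: 5·8 + 4 = 44; 44−1 = 43
i=4: 43 = 5·8 + 3 (b=8); 8→9: 5·9 + 3 = 48; 48−1 = 47
i=5: 47 = 5·9 + 2 (b=9); 9→10: 5·10 + 2 = 52; 52−1 = 51
i=6: 51 = 5·10 + 1 (b=10); 10→11: 5·11 + 1 = 56; 56−1 = 55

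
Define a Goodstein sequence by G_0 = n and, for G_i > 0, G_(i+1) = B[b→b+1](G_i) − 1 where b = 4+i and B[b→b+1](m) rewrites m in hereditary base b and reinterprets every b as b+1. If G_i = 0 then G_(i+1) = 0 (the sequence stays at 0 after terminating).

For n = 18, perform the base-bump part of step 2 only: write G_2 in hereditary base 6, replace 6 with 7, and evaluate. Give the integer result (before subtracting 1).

49

i=0: 18 = 4^2 + 2 (b=4); 4→5: 5^2 + 2 = 27; 27−1 = 26
i=1: 26 = 5^2 + 1 (b=5); 5→6: 6^2 + 1 = 37; 37−1 = 36
i=2: 36 = 6^2 (b=6); 6→7: 7^2 = 49; 49−1 = 48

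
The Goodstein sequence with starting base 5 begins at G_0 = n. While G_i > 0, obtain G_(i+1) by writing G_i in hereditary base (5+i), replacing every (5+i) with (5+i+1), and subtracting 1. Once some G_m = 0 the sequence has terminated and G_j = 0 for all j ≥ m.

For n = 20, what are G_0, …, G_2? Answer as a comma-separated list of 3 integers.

20, 23, 25

(0) 20|_5 = 4·5 ↦ 4·6|_6 = 24 ⇒ 23
(1) 23|_6 = 3·6 + 5 ↦ 3·7 + 5|_7 = 26 ⇒ 25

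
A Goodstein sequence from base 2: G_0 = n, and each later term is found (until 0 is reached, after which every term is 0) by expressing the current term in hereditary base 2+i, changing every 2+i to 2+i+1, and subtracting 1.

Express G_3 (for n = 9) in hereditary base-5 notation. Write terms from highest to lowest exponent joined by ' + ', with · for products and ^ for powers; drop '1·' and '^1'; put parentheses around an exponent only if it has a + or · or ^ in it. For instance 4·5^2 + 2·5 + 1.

(0) 9|_2 = 2^(2 + 1) + 1 ↦ 3^(3 + 1) + 1|_3 = 82 ⇒ 81
(1) 81|_3 = 3^(3 + 1) ↦ 4^(4 + 1)|_4 = 1024 ⇒ 1023
(2) 1023|_4 = 3·4^4 + 3·4^3 + 3·4^2 + 3·4 + 3 ↦ 3·5^5 + 3·5^3 + 3·5^2 + 3·5 + 3|_5 = 9843 ⇒ 9842
(3) 9842|_5 = 3·5^5 + 3·5^3 + 3·5^2 + 3·5 + 2 ↦ 3·6^6 + 3·6^3 + 3·6^2 + 3·6 + 2|_6 = 140744 ⇒ 140743

3·5^5 + 3·5^3 + 3·5^2 + 3·5 + 2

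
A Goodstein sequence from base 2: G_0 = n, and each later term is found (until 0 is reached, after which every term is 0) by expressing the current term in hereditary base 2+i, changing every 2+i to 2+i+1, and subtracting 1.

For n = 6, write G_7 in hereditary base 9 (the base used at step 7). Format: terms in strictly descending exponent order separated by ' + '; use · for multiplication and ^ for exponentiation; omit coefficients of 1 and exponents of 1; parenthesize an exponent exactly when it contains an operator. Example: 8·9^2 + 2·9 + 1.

5·9^5 + 5·9^4 + 5·9^3 + 5·9^2 + 5·9 + 2

G_0 = 6. HB_2(6) = 2^2 + 2. Bump = 30. G_1 = 29.
G_1 = 29. HB_3(29) = 3^3 + 2. Bump = 258. G_2 = 257.
G_2 = 257. HB_4(257) = 4^4 + 1. Bump = 3126. G_3 = 3125.
G_3 = 3125. HB_5(3125) = 5^5. Bump = 46656. G_4 = 46655.
G_4 = 46655. HB_6(46655) = 5·6^5 + 5·6^4 + 5·6^3 + 5·6^2 + 5·6 + 5. Bump = 98040. G_5 = 98039.
G_5 = 98039. HB_7(98039) = 5·7^5 + 5·7^4 + 5·7^3 + 5·7^2 + 5·7 + 4. Bump = 187244. G_6 = 187243.
G_6 = 187243. HB_8(187243) = 5·8^5 + 5·8^4 + 5·8^3 + 5·8^2 + 5·8 + 3. Bump = 332148. G_7 = 332147.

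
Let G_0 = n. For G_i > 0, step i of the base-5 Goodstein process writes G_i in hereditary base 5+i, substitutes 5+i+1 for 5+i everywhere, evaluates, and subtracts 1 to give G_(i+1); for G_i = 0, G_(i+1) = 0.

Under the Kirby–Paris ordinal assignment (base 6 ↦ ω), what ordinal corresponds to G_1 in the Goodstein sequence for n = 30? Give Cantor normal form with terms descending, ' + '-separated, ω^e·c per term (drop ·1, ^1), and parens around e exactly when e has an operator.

ω^2 + 5

30 —HB5→ 5^2 + 5 —bump→ 6^2 + 6 = 42 —(−1)→ 41
41 —HB6→ 6^2 + 5 —bump→ 7^2 + 5 = 54 —(−1)→ 53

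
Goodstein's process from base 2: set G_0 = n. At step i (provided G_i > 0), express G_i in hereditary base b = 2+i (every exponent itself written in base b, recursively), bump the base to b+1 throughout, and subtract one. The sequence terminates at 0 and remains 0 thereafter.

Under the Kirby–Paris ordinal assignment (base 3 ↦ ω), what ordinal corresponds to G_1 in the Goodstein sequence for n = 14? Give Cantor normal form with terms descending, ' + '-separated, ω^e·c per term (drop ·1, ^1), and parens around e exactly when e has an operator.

14 —HB2→ 2^(2 + 1) + 2^2 + 2 —bump→ 3^(3 + 1) + 3^3 + 3 = 111 —(−1)→ 110
110 —HB3→ 3^(3 + 1) + 3^3 + 2 —bump→ 4^(4 + 1) + 4^4 + 2 = 1282 —(−1)→ 1281

ω^(ω + 1) + ω^ω + 2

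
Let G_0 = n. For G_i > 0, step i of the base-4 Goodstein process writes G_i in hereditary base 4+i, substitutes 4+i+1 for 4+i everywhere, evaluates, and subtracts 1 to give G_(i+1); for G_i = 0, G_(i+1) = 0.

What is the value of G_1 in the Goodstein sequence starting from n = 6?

G_0 = 6. HB_4(6) = 4 + 2. Bump = 7. G_1 = 6.
G_1 = 6. HB_5(6) = 5 + 1. Bump = 7. G_2 = 6.

6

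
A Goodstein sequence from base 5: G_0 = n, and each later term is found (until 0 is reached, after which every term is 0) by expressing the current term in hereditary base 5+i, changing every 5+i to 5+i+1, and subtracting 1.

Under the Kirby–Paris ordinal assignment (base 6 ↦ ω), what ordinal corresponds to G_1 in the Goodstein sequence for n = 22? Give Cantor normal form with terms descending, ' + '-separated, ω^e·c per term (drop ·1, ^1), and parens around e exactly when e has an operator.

ω·4 + 1

i=0: 22 = 4·5 + 2 (b=5); 5→6: 4·6 + 2 = 26; 26−1 = 25
i=1: 25 = 4·6 + 1 (b=6); 6→7: 4·7 + 1 = 29; 29−1 = 28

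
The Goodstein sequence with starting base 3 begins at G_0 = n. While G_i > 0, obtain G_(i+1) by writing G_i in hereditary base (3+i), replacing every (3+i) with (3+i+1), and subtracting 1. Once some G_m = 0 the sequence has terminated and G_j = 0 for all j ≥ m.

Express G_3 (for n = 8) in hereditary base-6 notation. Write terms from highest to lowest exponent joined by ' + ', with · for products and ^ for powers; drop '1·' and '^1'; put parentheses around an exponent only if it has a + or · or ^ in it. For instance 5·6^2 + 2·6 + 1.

(0) 8|_3 = 2·3 + 2 ↦ 2·4 + 2|_4 = 10 ⇒ 9
(1) 9|_4 = 2·4 + 1 ↦ 2·5 + 1|_5 = 11 ⇒ 10
(2) 10|_5 = 2·5 ↦ 2·6|_6 = 12 ⇒ 11
(3) 11|_6 = 6 + 5 ↦ 7 + 5|_7 = 12 ⇒ 11

6 + 5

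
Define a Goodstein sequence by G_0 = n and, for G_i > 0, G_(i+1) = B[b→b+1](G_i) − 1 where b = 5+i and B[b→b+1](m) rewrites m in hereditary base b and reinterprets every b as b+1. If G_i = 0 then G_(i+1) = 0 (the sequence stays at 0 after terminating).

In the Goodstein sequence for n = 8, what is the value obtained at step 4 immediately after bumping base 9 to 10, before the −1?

(0) 8|_5 = 5 + 3 ↦ 6 + 3|_6 = 9 ⇒ 8
(1) 8|_6 = 6 + 2 ↦ 7 + 2|_7 = 9 ⇒ 8
(2) 8|_7 = 7 + 1 ↦ 8 + 1|_8 = 9 ⇒ 8
(3) 8|_8 = 8 ↦ 9|_9 = 9 ⇒ 8

8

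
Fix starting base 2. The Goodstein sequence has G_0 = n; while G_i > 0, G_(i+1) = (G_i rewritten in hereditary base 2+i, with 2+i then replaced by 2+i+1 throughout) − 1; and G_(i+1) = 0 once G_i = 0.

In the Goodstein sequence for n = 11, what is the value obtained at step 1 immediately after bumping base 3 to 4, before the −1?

1028

(0) 11|_2 = 2^(2 + 1) + 2 + 1 ↦ 3^(3 + 1) + 3 + 1|_3 = 85 ⇒ 84
(1) 84|_3 = 3^(3 + 1) + 3 ↦ 4^(4 + 1) + 4|_4 = 1028 ⇒ 1027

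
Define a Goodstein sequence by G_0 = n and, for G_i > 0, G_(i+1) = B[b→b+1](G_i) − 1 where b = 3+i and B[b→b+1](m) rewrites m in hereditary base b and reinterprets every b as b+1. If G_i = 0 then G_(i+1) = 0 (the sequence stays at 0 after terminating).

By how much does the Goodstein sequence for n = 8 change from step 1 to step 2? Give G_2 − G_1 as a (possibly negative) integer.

1

step 0: 8 = 2·3 + 2; sub 4 for 3: 2·4 + 2; = 10; G_1 = 10−1 = 9
step 1: 9 = 2·4 + 1; sub 5 for 4: 2·5 + 1; = 11; G_2 = 11−1 = 10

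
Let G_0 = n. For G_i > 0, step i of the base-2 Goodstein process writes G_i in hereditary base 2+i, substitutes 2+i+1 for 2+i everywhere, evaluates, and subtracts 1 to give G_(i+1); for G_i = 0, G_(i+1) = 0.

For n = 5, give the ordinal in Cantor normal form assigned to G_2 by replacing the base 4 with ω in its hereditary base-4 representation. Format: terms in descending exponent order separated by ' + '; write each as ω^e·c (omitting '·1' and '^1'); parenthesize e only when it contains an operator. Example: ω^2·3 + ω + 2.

ω^3·3 + ω^2·3 + ω·3 + 3

(0) 5|_2 = 2^2 + 1 ↦ 3^3 + 1|_3 = 28 ⇒ 27
(1) 27|_3 = 3^3 ↦ 4^4|_4 = 256 ⇒ 255
(2) 255|_4 = 3·4^3 + 3·4^2 + 3·4 + 3 ↦ 3·5^3 + 3·5^2 + 3·5 + 3|_5 = 468 ⇒ 467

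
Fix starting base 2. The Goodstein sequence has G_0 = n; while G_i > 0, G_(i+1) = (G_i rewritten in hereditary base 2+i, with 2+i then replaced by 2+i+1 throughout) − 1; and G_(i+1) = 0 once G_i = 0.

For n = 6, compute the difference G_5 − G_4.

51384

base 2: 6 = 2^2 + 2; at 3: 3^3 + 3 = 30; next = 29
base 3: 29 = 3^3 + 2; at 4: 4^4 + 2 = 258; next = 257
base 4: 257 = 4^4 + 1; at 5: 5^5 + 1 = 3126; next = 3125
base 5: 3125 = 5^5; at 6: 6^6 = 46656; next = 46655
base 6: 46655 = 5·6^5 + 5·6^4 + 5·6^3 + 5·6^2 + 5·6 + 5; at 7: 5·7^5 + 5·7^4 + 5·7^3 + 5·7^2 + 5·7 + 5 = 98040; next = 98039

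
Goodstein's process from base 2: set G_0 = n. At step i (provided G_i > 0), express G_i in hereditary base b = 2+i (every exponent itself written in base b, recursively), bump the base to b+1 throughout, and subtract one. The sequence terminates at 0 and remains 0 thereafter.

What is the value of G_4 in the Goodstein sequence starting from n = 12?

i=0: 12 = 2^(2 + 1) + 2^2 (b=2); 2→3: 3^(3 + 1) + 3^3 = 108; 108−1 = 107
i=1: 107 = 3^(3 + 1) + 2·3^2 + 2·3 + 2 (b=3); 3→4: 4^(4 + 1) + 2·4^2 + 2·4 + 2 = 1066; 1066−1 = 1065
i=2: 1065 = 4^(4 + 1) + 2·4^2 + 2·4 + 1 (b=4); 4→5: 5^(5 + 1) + 2·5^2 + 2·5 + 1 = 15686; 15686−1 = 15685
i=3: 15685 = 5^(5 + 1) + 2·5^2 + 2·5 (b=5); 5→6: 6^(6 + 1) + 2·6^2 + 2·6 = 280020; 280020−1 = 280019
i=4: 280019 = 6^(6 + 1) + 2·6^2 + 6 + 5 (b=6); 6→7: 7^(7 + 1) + 2·7^2 + 7 + 5 = 5764911; 5764911−1 = 5764910

280019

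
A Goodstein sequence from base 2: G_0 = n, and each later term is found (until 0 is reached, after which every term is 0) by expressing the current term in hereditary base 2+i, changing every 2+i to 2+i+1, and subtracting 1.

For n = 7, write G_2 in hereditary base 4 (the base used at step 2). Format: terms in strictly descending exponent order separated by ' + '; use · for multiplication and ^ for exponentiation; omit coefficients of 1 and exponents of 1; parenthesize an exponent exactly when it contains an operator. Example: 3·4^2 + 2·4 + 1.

[0] 7 ≡ 2^2 + 2 + 1 (base 2). Lift 3: 31. −1: 30.
[1] 30 ≡ 3^3 + 3 (base 3). Lift 4: 260. −1: 259.
[2] 259 ≡ 4^4 + 3 (base 4). Lift 5: 3128. −1: 3127.

4^4 + 3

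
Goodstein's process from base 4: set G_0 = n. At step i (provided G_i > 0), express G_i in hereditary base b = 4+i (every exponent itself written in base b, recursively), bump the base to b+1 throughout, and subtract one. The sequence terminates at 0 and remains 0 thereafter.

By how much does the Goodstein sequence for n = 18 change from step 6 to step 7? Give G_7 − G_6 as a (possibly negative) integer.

base 4: 18 = 4^2 + 2; at 5: 5^2 + 2 = 27; next = 26
base 5: 26 = 5^2 + 1; at 6: 6^2 + 1 = 37; next = 36
base 6: 36 = 6^2; at 7: 7^2 = 49; next = 48
base 7: 48 = 6·7 + 6; at 8: 6·8 + 6 = 54; next = 53
base 8: 53 = 6·8 + 5; at 9: 6·9 + 5 = 59; next = 58
base 9: 58 = 6·9 + 4; at 10: 6·10 + 4 = 64; next = 63
base 10: 63 = 6·10 + 3; at 11: 6·11 + 3 = 69; next = 68

5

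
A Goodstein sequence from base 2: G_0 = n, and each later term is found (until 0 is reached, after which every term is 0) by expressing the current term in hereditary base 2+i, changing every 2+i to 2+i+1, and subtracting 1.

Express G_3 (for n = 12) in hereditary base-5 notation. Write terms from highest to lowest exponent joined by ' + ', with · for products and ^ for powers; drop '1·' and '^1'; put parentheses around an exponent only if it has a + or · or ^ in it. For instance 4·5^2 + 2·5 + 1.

5^(5 + 1) + 2·5^2 + 2·5

step 0: 12 = 2^(2 + 1) + 2^2; sub 3 for 2: 3^(3 + 1) + 3^3; = 108; G_1 = 108−1 = 107
step 1: 107 = 3^(3 + 1) + 2·3^2 + 2·3 + 2; sub 4 for 3: 4^(4 + 1) + 2·4^2 + 2·4 + 2; = 1066; G_2 = 1066−1 = 1065
step 2: 1065 = 4^(4 + 1) + 2·4^2 + 2·4 + 1; sub 5 for 4: 5^(5 + 1) + 2·5^2 + 2·5 + 1; = 15686; G_3 = 15686−1 = 15685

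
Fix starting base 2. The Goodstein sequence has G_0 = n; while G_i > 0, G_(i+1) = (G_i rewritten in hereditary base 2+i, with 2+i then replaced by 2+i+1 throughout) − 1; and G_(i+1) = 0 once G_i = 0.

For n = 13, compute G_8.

100000003325

i=0: 13 = 2^(2 + 1) + 2^2 + 1 (b=2); 2→3: 3^(3 + 1) + 3^3 + 1 = 109; 109−1 = 108
i=1: 108 = 3^(3 + 1) + 3^3 (b=3); 3→4: 4^(4 + 1) + 4^4 = 1280; 1280−1 = 1279
i=2: 1279 = 4^(4 + 1) + 3·4^3 + 3·4^2 + 3·4 + 3 (b=4); 4→5: 5^(5 + 1) + 3·5^3 + 3·5^2 + 3·5 + 3 = 16093; 16093−1 = 16092
i=3: 16092 = 5^(5 + 1) + 3·5^3 + 3·5^2 + 3·5 + 2 (b=5); 5→6: 6^(6 + 1) + 3·6^3 + 3·6^2 + 3·6 + 2 = 280712; 280712−1 = 280711
i=4: 280711 = 6^(6 + 1) + 3·6^3 + 3·6^2 + 3·6 + 1 (b=6); 6→7: 7^(7 + 1) + 3·7^3 + 3·7^2 + 3·7 + 1 = 5765999; 5765999−1 = 5765998
i=5: 5765998 = 7^(7 + 1) + 3·7^3 + 3·7^2 + 3·7 (b=7); 7→8: 8^(8 + 1) + 3·8^3 + 3·8^2 + 3·8 = 134219480; 134219480−1 = 134219479
i=6: 134219479 = 8^(8 + 1) + 3·8^3 + 3·8^2 + 2·8 + 7 (b=8); 8→9: 9^(9 + 1) + 3·9^3 + 3·9^2 + 2·9 + 7 = 3486786856; 3486786856−1 = 3486786855
i=7: 3486786855 = 9^(9 + 1) + 3·9^3 + 3·9^2 + 2·9 + 6 (b=9); 9→10: 10^(10 + 1) + 3·10^3 + 3·10^2 + 2·10 + 6 = 100000003326; 100000003326−1 = 100000003325
i=8: 100000003325 = 10^(10 + 1) + 3·10^3 + 3·10^2 + 2·10 + 5 (b=10); 10→11: 11^(11 + 1) + 3·11^3 + 3·11^2 + 2·11 + 5 = 3138428381104; 3138428381104−1 = 3138428381103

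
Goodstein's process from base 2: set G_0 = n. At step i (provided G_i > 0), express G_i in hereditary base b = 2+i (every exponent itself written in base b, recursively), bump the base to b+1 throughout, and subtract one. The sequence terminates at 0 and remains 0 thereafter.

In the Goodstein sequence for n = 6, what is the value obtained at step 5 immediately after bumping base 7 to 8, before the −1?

187244

6 —HB2→ 2^2 + 2 —bump→ 3^3 + 3 = 30 —(−1)→ 29
29 —HB3→ 3^3 + 2 —bump→ 4^4 + 2 = 258 —(−1)→ 257
257 —HB4→ 4^4 + 1 —bump→ 5^5 + 1 = 3126 —(−1)→ 3125
3125 —HB5→ 5^5 —bump→ 6^6 = 46656 —(−1)→ 46655
46655 —HB6→ 5·6^5 + 5·6^4 + 5·6^3 + 5·6^2 + 5·6 + 5 —bump→ 5·7^5 + 5·7^4 + 5·7^3 + 5·7^2 + 5·7 + 5 = 98040 —(−1)→ 98039
98039 —HB7→ 5·7^5 + 5·7^4 + 5·7^3 + 5·7^2 + 5·7 + 4 —bump→ 5·8^5 + 5·8^4 + 5·8^3 + 5·8^2 + 5·8 + 4 = 187244 —(−1)→ 187243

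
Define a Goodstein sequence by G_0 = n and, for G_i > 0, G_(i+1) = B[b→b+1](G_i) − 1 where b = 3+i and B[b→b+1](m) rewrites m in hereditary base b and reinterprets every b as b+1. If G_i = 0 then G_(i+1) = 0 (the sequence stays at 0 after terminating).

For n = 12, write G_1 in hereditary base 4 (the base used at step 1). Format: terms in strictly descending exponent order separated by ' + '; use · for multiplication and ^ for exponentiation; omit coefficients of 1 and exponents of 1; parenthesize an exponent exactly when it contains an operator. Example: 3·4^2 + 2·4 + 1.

4^2 + 3

[0] 12 ≡ 3^2 + 3 (base 3). Lift 4: 20. −1: 19.
[1] 19 ≡ 4^2 + 3 (base 4). Lift 5: 28. −1: 27.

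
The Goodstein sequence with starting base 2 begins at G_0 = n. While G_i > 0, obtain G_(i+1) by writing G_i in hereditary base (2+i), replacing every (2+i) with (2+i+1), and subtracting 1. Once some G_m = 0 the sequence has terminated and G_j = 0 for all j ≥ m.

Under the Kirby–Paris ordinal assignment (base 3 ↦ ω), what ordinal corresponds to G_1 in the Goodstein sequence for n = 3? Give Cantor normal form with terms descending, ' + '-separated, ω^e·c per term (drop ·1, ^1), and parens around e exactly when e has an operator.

ω

base 2: 3 = 2 + 1; at 3: 3 + 1 = 4; next = 3
base 3: 3 = 3; at 4: 4 = 4; next = 3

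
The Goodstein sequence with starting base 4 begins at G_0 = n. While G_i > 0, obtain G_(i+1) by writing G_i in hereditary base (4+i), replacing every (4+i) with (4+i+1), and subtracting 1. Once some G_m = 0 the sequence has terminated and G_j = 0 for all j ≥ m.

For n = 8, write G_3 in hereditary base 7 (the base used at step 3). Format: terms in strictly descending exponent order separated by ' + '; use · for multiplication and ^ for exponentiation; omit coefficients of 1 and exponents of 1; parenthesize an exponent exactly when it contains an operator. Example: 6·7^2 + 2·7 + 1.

7 + 2

i=0: 8 = 2·4 (b=4); 4→5: 2·5 = 10; 10−1 = 9
i=1: 9 = 5 + 4 (b=5); 5→6: 6 + 4 = 10; 10−1 = 9
i=2: 9 = 6 + 3 (b=6); 6→7: 7 + 3 = 10; 10−1 = 9
i=3: 9 = 7 + 2 (b=7); 7→8: 8 + 2 = 10; 10−1 = 9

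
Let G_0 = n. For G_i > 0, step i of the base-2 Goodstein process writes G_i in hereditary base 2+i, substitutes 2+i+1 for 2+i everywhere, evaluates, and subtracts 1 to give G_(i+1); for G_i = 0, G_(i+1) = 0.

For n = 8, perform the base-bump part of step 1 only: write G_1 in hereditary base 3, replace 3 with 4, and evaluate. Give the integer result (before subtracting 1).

G_0=8  [base 2] 2^(2 + 1)  →[2↦3]→  3^(3 + 1) = 81  −1 ⇒ G_1=80
G_1=80  [base 3] 2·3^3 + 2·3^2 + 2·3 + 2  →[3↦4]→  2·4^4 + 2·4^2 + 2·4 + 2 = 554  −1 ⇒ G_2=553

554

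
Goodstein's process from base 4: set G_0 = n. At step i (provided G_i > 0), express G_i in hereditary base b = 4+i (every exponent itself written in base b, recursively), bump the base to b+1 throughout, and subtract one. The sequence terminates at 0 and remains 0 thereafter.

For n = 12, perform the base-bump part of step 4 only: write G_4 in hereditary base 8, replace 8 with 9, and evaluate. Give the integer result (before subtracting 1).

(0) 12|_4 = 3·4 ↦ 3·5|_5 = 15 ⇒ 14
(1) 14|_5 = 2·5 + 4 ↦ 2·6 + 4|_6 = 16 ⇒ 15
(2) 15|_6 = 2·6 + 3 ↦ 2·7 + 3|_7 = 17 ⇒ 16
(3) 16|_7 = 2·7 + 2 ↦ 2·8 + 2|_8 = 18 ⇒ 17

19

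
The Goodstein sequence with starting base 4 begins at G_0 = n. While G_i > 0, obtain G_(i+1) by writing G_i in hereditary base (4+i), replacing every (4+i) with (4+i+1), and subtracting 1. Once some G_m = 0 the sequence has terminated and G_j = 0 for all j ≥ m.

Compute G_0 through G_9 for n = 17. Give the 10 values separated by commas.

G_0=17  [base 4] 4^2 + 1  →[4↦5]→  5^2 + 1 = 26  −1 ⇒ G_1=25
G_1=25  [base 5] 5^2  →[5↦6]→  6^2 = 36  −1 ⇒ G_2=35
G_2=35  [base 6] 5·6 + 5  →[6↦7]→  5·7 + 5 = 40  −1 ⇒ G_3=39
G_3=39  [base 7] 5·7 + 4  →[7↦8]→  5·8 + 4 = 44  −1 ⇒ G_4=43
G_4=43  [base 8] 5·8 + 3  →[8↦9]→  5·9 + 3 = 48  −1 ⇒ G_5=47
G_5=47  [base 9] 5·9 + 2  →[9↦10]→  5·10 + 2 = 52  −1 ⇒ G_6=51
G_6=51  [base 10] 5·10 + 1  →[10↦11]→  5·11 + 1 = 56  −1 ⇒ G_7=55
G_7=55  [base 11] 5·11  →[11↦12]→  5·12 = 60  −1 ⇒ G_8=59
G_8=59  [base 12] 4·12 + 11  →[12↦13]→  4·13 + 11 = 63  −1 ⇒ G_9=62

17, 25, 35, 39, 43, 47, 51, 55, 59, 62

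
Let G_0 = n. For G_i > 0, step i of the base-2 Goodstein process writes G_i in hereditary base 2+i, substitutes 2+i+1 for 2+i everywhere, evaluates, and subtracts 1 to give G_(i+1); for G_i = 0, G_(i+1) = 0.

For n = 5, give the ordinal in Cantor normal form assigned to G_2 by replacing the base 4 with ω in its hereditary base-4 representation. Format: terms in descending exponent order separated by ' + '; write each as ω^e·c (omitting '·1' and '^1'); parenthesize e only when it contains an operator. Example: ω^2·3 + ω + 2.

ω^3·3 + ω^2·3 + ω·3 + 3

G_0=5  [base 2] 2^2 + 1  →[2↦3]→  3^3 + 1 = 28  −1 ⇒ G_1=27
G_1=27  [base 3] 3^3  →[3↦4]→  4^4 = 256  −1 ⇒ G_2=255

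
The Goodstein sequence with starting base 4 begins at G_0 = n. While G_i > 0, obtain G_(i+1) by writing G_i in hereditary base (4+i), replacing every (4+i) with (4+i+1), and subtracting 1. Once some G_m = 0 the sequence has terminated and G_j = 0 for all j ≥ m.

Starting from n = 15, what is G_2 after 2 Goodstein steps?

step 0: 15 = 3·4 + 3; sub 5 for 4: 3·5 + 3; = 18; G_1 = 18−1 = 17
step 1: 17 = 3·5 + 2; sub 6 for 5: 3·6 + 2; = 20; G_2 = 20−1 = 19
step 2: 19 = 3·6 + 1; sub 7 for 6: 3·7 + 1; = 22; G_3 = 22−1 = 21

19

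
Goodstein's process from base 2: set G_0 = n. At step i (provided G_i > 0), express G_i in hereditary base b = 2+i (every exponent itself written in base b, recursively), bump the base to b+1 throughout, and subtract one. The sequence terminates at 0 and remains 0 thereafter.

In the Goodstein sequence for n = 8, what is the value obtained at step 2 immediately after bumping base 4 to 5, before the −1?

step 0: 8 = 2^(2 + 1); sub 3 for 2: 3^(3 + 1); = 81; G_1 = 81−1 = 80
step 1: 80 = 2·3^3 + 2·3^2 + 2·3 + 2; sub 4 for 3: 2·4^4 + 2·4^2 + 2·4 + 2; = 554; G_2 = 554−1 = 553
step 2: 553 = 2·4^4 + 2·4^2 + 2·4 + 1; sub 5 for 4: 2·5^5 + 2·5^2 + 2·5 + 1; = 6311; G_3 = 6311−1 = 6310

6311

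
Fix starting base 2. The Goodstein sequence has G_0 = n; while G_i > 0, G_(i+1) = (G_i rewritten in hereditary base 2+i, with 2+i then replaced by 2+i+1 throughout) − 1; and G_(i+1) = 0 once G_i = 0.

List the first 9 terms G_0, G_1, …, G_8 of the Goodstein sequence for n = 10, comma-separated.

10, 83, 1025, 15625, 279935, 4215754, 84073323, 1937434592, 50000555551

G_0 = 10. HB_2(10) = 2^(2 + 1) + 2. Bump = 84. G_1 = 83.
G_1 = 83. HB_3(83) = 3^(3 + 1) + 2. Bump = 1026. G_2 = 1025.
G_2 = 1025. HB_4(1025) = 4^(4 + 1) + 1. Bump = 15626. G_3 = 15625.
G_3 = 15625. HB_5(15625) = 5^(5 + 1). Bump = 279936. G_4 = 279935.
G_4 = 279935. HB_6(279935) = 5·6^6 + 5·6^5 + 5·6^4 + 5·6^3 + 5·6^2 + 5·6 + 5. Bump = 4215755. G_5 = 4215754.
G_5 = 4215754. HB_7(4215754) = 5·7^7 + 5·7^5 + 5·7^4 + 5·7^3 + 5·7^2 + 5·7 + 4. Bump = 84073324. G_6 = 84073323.
G_6 = 84073323. HB_8(84073323) = 5·8^8 + 5·8^5 + 5·8^4 + 5·8^3 + 5·8^2 + 5·8 + 3. Bump = 1937434593. G_7 = 1937434592.
G_7 = 1937434592. HB_9(1937434592) = 5·9^9 + 5·9^5 + 5·9^4 + 5·9^3 + 5·9^2 + 5·9 + 2. Bump = 50000555552. G_8 = 50000555551.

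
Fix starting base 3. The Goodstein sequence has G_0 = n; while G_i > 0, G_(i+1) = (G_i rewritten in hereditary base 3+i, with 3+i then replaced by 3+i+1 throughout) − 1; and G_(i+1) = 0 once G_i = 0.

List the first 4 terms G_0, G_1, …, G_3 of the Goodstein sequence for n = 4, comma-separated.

4, 4, 4, 3

i=0: 4 = 3 + 1 (b=3); 3→4: 4 + 1 = 5; 5−1 = 4
i=1: 4 = 4 (b=4); 4→5: 5 = 5; 5−1 = 4
i=2: 4 = 4 (b=5); 5→6: 4 = 4; 4−1 = 3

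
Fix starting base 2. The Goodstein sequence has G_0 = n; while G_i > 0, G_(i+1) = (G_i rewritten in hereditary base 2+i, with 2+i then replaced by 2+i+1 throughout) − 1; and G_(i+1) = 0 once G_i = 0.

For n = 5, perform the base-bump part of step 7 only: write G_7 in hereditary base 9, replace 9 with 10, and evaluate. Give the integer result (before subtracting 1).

3326

i=0: 5 = 2^2 + 1 (b=2); 2→3: 3^3 + 1 = 28; 28−1 = 27
i=1: 27 = 3^3 (b=3); 3→4: 4^4 = 256; 256−1 = 255
i=2: 255 = 3·4^3 + 3·4^2 + 3·4 + 3 (b=4); 4→5: 3·5^3 + 3·5^2 + 3·5 + 3 = 468; 468−1 = 467
i=3: 467 = 3·5^3 + 3·5^2 + 3·5 + 2 (b=5); 5→6: 3·6^3 + 3·6^2 + 3·6 + 2 = 776; 776−1 = 775
i=4: 775 = 3·6^3 + 3·6^2 + 3·6 + 1 (b=6); 6→7: 3·7^3 + 3·7^2 + 3·7 + 1 = 1198; 1198−1 = 1197
i=5: 1197 = 3·7^3 + 3·7^2 + 3·7 (b=7); 7→8: 3·8^3 + 3·8^2 + 3·8 = 1752; 1752−1 = 1751
i=6: 1751 = 3·8^3 + 3·8^2 + 2·8 + 7 (b=8); 8→9: 3·9^3 + 3·9^2 + 2·9 + 7 = 2455; 2455−1 = 2454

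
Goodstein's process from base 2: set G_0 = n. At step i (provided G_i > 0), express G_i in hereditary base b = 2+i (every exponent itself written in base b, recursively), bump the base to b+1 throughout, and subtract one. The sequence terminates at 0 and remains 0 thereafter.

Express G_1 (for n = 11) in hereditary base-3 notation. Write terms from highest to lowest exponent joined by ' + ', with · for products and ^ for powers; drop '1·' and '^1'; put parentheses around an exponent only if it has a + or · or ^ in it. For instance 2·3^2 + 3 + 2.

G_0=11  [base 2] 2^(2 + 1) + 2 + 1  →[2↦3]→  3^(3 + 1) + 3 + 1 = 85  −1 ⇒ G_1=84
G_1=84  [base 3] 3^(3 + 1) + 3  →[3↦4]→  4^(4 + 1) + 4 = 1028  −1 ⇒ G_2=1027

3^(3 + 1) + 3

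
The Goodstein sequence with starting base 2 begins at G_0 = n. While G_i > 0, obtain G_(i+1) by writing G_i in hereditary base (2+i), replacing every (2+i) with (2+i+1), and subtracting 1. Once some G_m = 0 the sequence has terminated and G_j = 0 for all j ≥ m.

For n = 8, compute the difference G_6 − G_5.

31907376

8 —HB2→ 2^(2 + 1) —bump→ 3^(3 + 1) = 81 —(−1)→ 80
80 —HB3→ 2·3^3 + 2·3^2 + 2·3 + 2 —bump→ 2·4^4 + 2·4^2 + 2·4 + 2 = 554 —(−1)→ 553
553 —HB4→ 2·4^4 + 2·4^2 + 2·4 + 1 —bump→ 2·5^5 + 2·5^2 + 2·5 + 1 = 6311 —(−1)→ 6310
6310 —HB5→ 2·5^5 + 2·5^2 + 2·5 —bump→ 2·6^6 + 2·6^2 + 2·6 = 93396 —(−1)→ 93395
93395 —HB6→ 2·6^6 + 2·6^2 + 6 + 5 —bump→ 2·7^7 + 2·7^2 + 7 + 5 = 1647196 —(−1)→ 1647195
1647195 —HB7→ 2·7^7 + 2·7^2 + 7 + 4 —bump→ 2·8^8 + 2·8^2 + 8 + 4 = 33554572 —(−1)→ 33554571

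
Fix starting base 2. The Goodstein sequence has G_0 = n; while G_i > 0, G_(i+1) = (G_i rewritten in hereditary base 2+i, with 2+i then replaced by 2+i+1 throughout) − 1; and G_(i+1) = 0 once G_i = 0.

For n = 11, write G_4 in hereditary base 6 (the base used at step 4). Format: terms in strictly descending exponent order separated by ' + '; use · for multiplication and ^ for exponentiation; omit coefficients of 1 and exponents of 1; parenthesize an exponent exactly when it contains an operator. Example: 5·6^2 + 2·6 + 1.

G_0 = 11. HB_2(11) = 2^(2 + 1) + 2 + 1. Bump = 85. G_1 = 84.
G_1 = 84. HB_3(84) = 3^(3 + 1) + 3. Bump = 1028. G_2 = 1027.
G_2 = 1027. HB_4(1027) = 4^(4 + 1) + 3. Bump = 15628. G_3 = 15627.
G_3 = 15627. HB_5(15627) = 5^(5 + 1) + 2. Bump = 279938. G_4 = 279937.
G_4 = 279937. HB_6(279937) = 6^(6 + 1) + 1. Bump = 5764802. G_5 = 5764801.

6^(6 + 1) + 1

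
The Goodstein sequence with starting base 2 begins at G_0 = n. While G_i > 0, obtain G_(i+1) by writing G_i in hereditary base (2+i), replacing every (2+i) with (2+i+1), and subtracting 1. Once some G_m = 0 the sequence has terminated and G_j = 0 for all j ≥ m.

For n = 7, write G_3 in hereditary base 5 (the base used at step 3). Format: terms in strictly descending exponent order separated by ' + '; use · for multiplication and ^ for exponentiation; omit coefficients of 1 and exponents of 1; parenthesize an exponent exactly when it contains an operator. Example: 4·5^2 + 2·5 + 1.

[0] 7 ≡ 2^2 + 2 + 1 (base 2). Lift 3: 31. −1: 30.
[1] 30 ≡ 3^3 + 3 (base 3). Lift 4: 260. −1: 259.
[2] 259 ≡ 4^4 + 3 (base 4). Lift 5: 3128. −1: 3127.
[3] 3127 ≡ 5^5 + 2 (base 5). Lift 6: 46658. −1: 46657.

5^5 + 2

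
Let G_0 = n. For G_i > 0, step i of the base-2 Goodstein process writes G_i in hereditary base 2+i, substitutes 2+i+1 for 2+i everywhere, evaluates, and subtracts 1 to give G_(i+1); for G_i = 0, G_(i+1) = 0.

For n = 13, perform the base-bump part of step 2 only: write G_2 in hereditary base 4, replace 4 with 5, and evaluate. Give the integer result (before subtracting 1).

G_0 = 13. HB_2(13) = 2^(2 + 1) + 2^2 + 1. Bump = 109. G_1 = 108.
G_1 = 108. HB_3(108) = 3^(3 + 1) + 3^3. Bump = 1280. G_2 = 1279.
G_2 = 1279. HB_4(1279) = 4^(4 + 1) + 3·4^3 + 3·4^2 + 3·4 + 3. Bump = 16093. G_3 = 16092.

16093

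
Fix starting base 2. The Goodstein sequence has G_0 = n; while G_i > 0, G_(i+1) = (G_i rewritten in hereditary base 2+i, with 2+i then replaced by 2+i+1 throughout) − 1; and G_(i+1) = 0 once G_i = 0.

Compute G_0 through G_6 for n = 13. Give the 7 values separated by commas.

G_0=13  [base 2] 2^(2 + 1) + 2^2 + 1  →[2↦3]→  3^(3 + 1) + 3^3 + 1 = 109  −1 ⇒ G_1=108
G_1=108  [base 3] 3^(3 + 1) + 3^3  →[3↦4]→  4^(4 + 1) + 4^4 = 1280  −1 ⇒ G_2=1279
G_2=1279  [base 4] 4^(4 + 1) + 3·4^3 + 3·4^2 + 3·4 + 3  →[4↦5]→  5^(5 + 1) + 3·5^3 + 3·5^2 + 3·5 + 3 = 16093  −1 ⇒ G_3=16092
G_3=16092  [base 5] 5^(5 + 1) + 3·5^3 + 3·5^2 + 3·5 + 2  →[5↦6]→  6^(6 + 1) + 3·6^3 + 3·6^2 + 3·6 + 2 = 280712  −1 ⇒ G_4=280711
G_4=280711  [base 6] 6^(6 + 1) + 3·6^3 + 3·6^2 + 3·6 + 1  →[6↦7]→  7^(7 + 1) + 3·7^3 + 3·7^2 + 3·7 + 1 = 5765999  −1 ⇒ G_5=5765998
G_5=5765998  [base 7] 7^(7 + 1) + 3·7^3 + 3·7^2 + 3·7  →[7↦8]→  8^(8 + 1) + 3·8^3 + 3·8^2 + 3·8 = 134219480  −1 ⇒ G_6=134219479

13, 108, 1279, 16092, 280711, 5765998, 134219479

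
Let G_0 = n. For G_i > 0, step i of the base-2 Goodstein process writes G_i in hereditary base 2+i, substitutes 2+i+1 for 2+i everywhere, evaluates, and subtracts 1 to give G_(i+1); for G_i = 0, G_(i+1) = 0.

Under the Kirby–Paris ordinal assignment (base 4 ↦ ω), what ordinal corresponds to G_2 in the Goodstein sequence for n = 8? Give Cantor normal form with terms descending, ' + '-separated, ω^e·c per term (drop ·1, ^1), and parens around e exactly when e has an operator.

G_0 = 8. HB_2(8) = 2^(2 + 1). Bump = 81. G_1 = 80.
G_1 = 80. HB_3(80) = 2·3^3 + 2·3^2 + 2·3 + 2. Bump = 554. G_2 = 553.
G_2 = 553. HB_4(553) = 2·4^4 + 2·4^2 + 2·4 + 1. Bump = 6311. G_3 = 6310.

ω^ω·2 + ω^2·2 + ω·2 + 1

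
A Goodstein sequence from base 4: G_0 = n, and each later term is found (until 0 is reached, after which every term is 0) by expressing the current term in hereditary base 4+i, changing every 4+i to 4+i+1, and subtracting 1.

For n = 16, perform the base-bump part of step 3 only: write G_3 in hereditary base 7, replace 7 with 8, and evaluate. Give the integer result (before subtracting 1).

16 —HB4→ 4^2 —bump→ 5^2 = 25 —(−1)→ 24
24 —HB5→ 4·5 + 4 —bump→ 4·6 + 4 = 28 —(−1)→ 27
27 —HB6→ 4·6 + 3 —bump→ 4·7 + 3 = 31 —(−1)→ 30
30 —HB7→ 4·7 + 2 —bump→ 4·8 + 2 = 34 —(−1)→ 33

34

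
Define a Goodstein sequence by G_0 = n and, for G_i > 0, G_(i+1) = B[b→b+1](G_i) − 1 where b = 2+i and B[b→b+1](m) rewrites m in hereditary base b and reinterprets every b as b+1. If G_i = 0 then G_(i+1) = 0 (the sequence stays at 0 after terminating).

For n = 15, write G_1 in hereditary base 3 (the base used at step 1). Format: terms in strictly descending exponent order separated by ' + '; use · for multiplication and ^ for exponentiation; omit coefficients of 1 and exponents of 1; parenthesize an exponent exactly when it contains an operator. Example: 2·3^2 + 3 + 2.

3^(3 + 1) + 3^3 + 3

base 2: 15 = 2^(2 + 1) + 2^2 + 2 + 1; at 3: 3^(3 + 1) + 3^3 + 3 + 1 = 112; next = 111
base 3: 111 = 3^(3 + 1) + 3^3 + 3; at 4: 4^(4 + 1) + 4^4 + 4 = 1284; next = 1283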